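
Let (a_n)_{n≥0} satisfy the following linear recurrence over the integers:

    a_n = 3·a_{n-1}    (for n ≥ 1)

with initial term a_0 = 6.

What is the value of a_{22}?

a_1 = 3·6 = 18
a_2 = 3·18 = 54
a_3 = 3·54 = 162
a_4 = 3·162 = 486
a_5 = 3·486 = 1458
a_6 = 3·1458 = 4374
a_7 = 3·4374 = 13122
a_8 = 3·13122 = 39366
a_9 = 3·39366 = 118098
a_10 = 3·118098 = 354294
a_11 = 3·354294 = 1062882
a_12 = 3·1062882 = 3188646
a_13 = 3·3188646 = 9565938
a_14 = 3·9565938 = 28697814
a_15 = 3·28697814 = 86093442
a_16 = 3·86093442 = 258280326
a_17 = 3·258280326 = 774840978
a_18 = 3·774840978 = 2324522934
a_19 = 3·2324522934 = 6973568802
a_20 = 3·6973568802 = 20920706406
a_21 = 3·20920706406 = 62762119218
a_22 = 3·62762119218 = 188286357654

188286357654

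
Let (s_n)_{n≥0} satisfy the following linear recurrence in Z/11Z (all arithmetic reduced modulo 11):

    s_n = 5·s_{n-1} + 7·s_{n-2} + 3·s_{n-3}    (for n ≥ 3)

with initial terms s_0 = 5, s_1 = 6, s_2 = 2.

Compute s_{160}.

s_3 = 5·2 + 7·6 + 3·5 = 1
s_4 = 5·1 + 7·2 + 3·6 = 4
s_5 = 5·4 + 7·1 + 3·2 = 0
s_6 = 5·0 + 7·4 + 3·1 = 9
s_7 = 5·9 + 7·0 + 3·4 = 2
s_8 = 5·2 + 7·9 + 3·0 = 7
s_9 = 5·7 + 7·2 + 3·9 = 10
s_10 = 5·10 + 7·7 + 3·2 = 6
s_11 = 5·6 + 7·10 + 3·7 = 0
s_12 = 5·0 + 7·6 + 3·10 = 6
s_13 = 5·6 + 7·0 + 3·6 = 4
s_14 = 5·4 + 7·6 + 3·0 = 7
s_15 = 5·7 + 7·4 + 3·6 = 4
s_16 = 5·4 + 7·7 + 3·4 = 4
s_17 = 5·4 + 7·4 + 3·7 = 3
s_18 = 5·3 + 7·4 + 3·4 = 0
s_19 = 5·0 + 7·3 + 3·4 = 0
s_20 = 5·0 + 7·0 + 3·3 = 9
s_21 = 5·9 + 7·0 + 3·0 = 1
s_22 = 5·1 + 7·9 + 3·0 = 2
s_23 = 5·2 + 7·1 + 3·9 = 0
s_24 = 5·0 + 7·2 + 3·1 = 6
s_25 = 5·6 + 7·0 + 3·2 = 3
s_26 = 5·3 + 7·6 + 3·0 = 2
s_27 = 5·2 + 7·3 + 3·6 = 5
s_28 = 5·5 + 7·2 + 3·3 = 4
s_29 = 5·4 + 7·5 + 3·2 = 6
s_30 = 5·6 + 7·4 + 3·5 = 7
s_31 = 5·7 + 7·6 + 3·4 = 1
s_32 = 5·1 + 7·7 + 3·6 = 6
s_33 = 5·6 + 7·1 + 3·7 = 3
s_34 = 5·3 + 7·6 + 3·1 = 5
s_35 = 5·5 + 7·3 + 3·6 = 9
s_36 = 5·9 + 7·5 + 3·3 = 1
s_37 = 5·1 + 7·9 + 3·5 = 6
s_38 = 5·6 + 7·1 + 3·9 = 9
s_39 = 5·9 + 7·6 + 3·1 = 2
s_40 = 5·2 + 7·9 + 3·6 = 3
s_41 = 5·3 + 7·2 + 3·9 = 1
s_42 = 5·1 + 7·3 + 3·2 = 10
s_43 = 5·10 + 7·1 + 3·3 = 0
s_44 = 5·0 + 7·10 + 3·1 = 7
s_45 = 5·7 + 7·0 + 3·10 = 10
s_46 = 5·10 + 7·7 + 3·0 = 0
s_47 = 5·0 + 7·10 + 3·7 = 3
s_48 = 5·3 + 7·0 + 3·10 = 1
s_49 = 5·1 + 7·3 + 3·0 = 4
s_50 = 5·4 + 7·1 + 3·3 = 3
s_51 = 5·3 + 7·4 + 3·1 = 2
s_52 = 5·2 + 7·3 + 3·4 = 10
s_53 = 5·10 + 7·2 + 3·3 = 7
s_54 = 5·7 + 7·10 + 3·2 = 1
s_55 = 5·1 + 7·7 + 3·10 = 7
s_56 = 5·7 + 7·1 + 3·7 = 8
s_57 = 5·8 + 7·7 + 3·1 = 4
s_58 = 5·4 + 7·8 + 3·7 = 9
s_59 = 5·9 + 7·4 + 3·8 = 9
s_60 = 5·9 + 7·9 + 3·4 = 10
s_61 = 5·10 + 7·9 + 3·9 = 8
s_62 = 5·8 + 7·10 + 3·9 = 5
s_63 = 5·5 + 7·8 + 3·10 = 1
s_64 = 5·1 + 7·5 + 3·8 = 9
s_65 = 5·9 + 7·1 + 3·5 = 1
s_66 = 5·1 + 7·9 + 3·1 = 5
s_67 = 5·5 + 7·1 + 3·9 = 4
s_68 = 5·4 + 7·5 + 3·1 = 3
s_69 = 5·3 + 7·4 + 3·5 = 3
s_70 = 5·3 + 7·3 + 3·4 = 4
s_71 = 5·4 + 7·3 + 3·3 = 6
s_72 = 5·6 + 7·4 + 3·3 = 1
s_73 = 5·1 + 7·6 + 3·4 = 4
s_74 = 5·4 + 7·1 + 3·6 = 1
s_75 = 5·1 + 7·4 + 3·1 = 3
s_76 = 5·3 + 7·1 + 3·4 = 1
s_77 = 5·1 + 7·3 + 3·1 = 7
s_78 = 5·7 + 7·1 + 3·3 = 7
s_79 = 5·7 + 7·7 + 3·1 = 10
s_80 = 5·10 + 7·7 + 3·7 = 10
s_81 = 5·10 + 7·10 + 3·7 = 9
s_82 = 5·9 + 7·10 + 3·10 = 2
s_83 = 5·2 + 7·9 + 3·10 = 4
s_84 = 5·4 + 7·2 + 3·9 = 6
s_85 = 5·6 + 7·4 + 3·2 = 9
s_86 = 5·9 + 7·6 + 3·4 = 0
s_87 = 5·0 + 7·9 + 3·6 = 4
s_88 = 5·4 + 7·0 + 3·9 = 3
s_89 = 5·3 + 7·4 + 3·0 = 10
s_90 = 5·10 + 7·3 + 3·4 = 6
s_91 = 5·6 + 7·10 + 3·3 = 10
s_92 = 5·10 + 7·6 + 3·10 = 1
s_93 = 5·1 + 7·10 + 3·6 = 5
s_94 = 5·5 + 7·1 + 3·10 = 7
s_95 = 5·7 + 7·5 + 3·1 = 7
s_96 = 5·7 + 7·7 + 3·5 = 0
s_97 = 5·0 + 7·7 + 3·7 = 4
s_98 = 5·4 + 7·0 + 3·7 = 8
s_99 = 5·8 + 7·4 + 3·0 = 2
s_100 = 5·2 + 7·8 + 3·4 = 1
s_101 = 5·1 + 7·2 + 3·8 = 10
s_102 = 5·10 + 7·1 + 3·2 = 8
s_103 = 5·8 + 7·10 + 3·1 = 3
s_104 = 5·3 + 7·8 + 3·10 = 2
s_105 = 5·2 + 7·3 + 3·8 = 0
s_106 = 5·0 + 7·2 + 3·3 = 1
s_107 = 5·1 + 7·0 + 3·2 = 0
s_108 = 5·0 + 7·1 + 3·0 = 7
s_109 = 5·7 + 7·0 + 3·1 = 5
s_110 = 5·5 + 7·7 + 3·0 = 8
s_111 = 5·8 + 7·5 + 3·7 = 8
s_112 = 5·8 + 7·8 + 3·5 = 1
s_113 = 5·1 + 7·8 + 3·8 = 8
s_114 = 5·8 + 7·1 + 3·8 = 5
s_115 = 5·5 + 7·8 + 3·1 = 7
s_116 = 5·7 + 7·5 + 3·8 = 6
s_117 = 5·6 + 7·7 + 3·5 = 6
s_118 = 5·6 + 7·6 + 3·7 = 5
s_119 = 5·5 + 7·6 + 3·6 = 8
s_120 = 5·8 + 7·5 + 3·6 = 5
s_121 = 5·5 + 7·8 + 3·5 = 8
s_122 = 5·8 + 7·5 + 3·8 = 0
s_123 = 5·0 + 7·8 + 3·5 = 5
s_124 = 5·5 + 7·0 + 3·8 = 5
s_125 = 5·5 + 7·5 + 3·0 = 5
s_126 = 5·5 + 7·5 + 3·5 = 9
s_127 = 5·9 + 7·5 + 3·5 = 7
s_128 = 5·7 + 7·9 + 3·5 = 3
s_129 = 5·3 + 7·7 + 3·9 = 3
s_130 = 5·3 + 7·3 + 3·7 = 2
s_131 = 5·2 + 7·3 + 3·3 = 7
s_132 = 5·7 + 7·2 + 3·3 = 3
s_133 = 5·3 + 7·7 + 3·2 = 4
s_134 = 5·4 + 7·3 + 3·7 = 7
s_135 = 5·7 + 7·4 + 3·3 = 6
s_136 = 5·6 + 7·7 + 3·4 = 3
s_137 = 5·3 + 7·6 + 3·7 = 1
s_138 = 5·1 + 7·3 + 3·6 = 0
s_139 = 5·0 + 7·1 + 3·3 = 5
s_140 = 5·5 + 7·0 + 3·1 = 6
s_141 = 5·6 + 7·5 + 3·0 = 10
s_142 = 5·10 + 7·6 + 3·5 = 8
s_143 = 5·8 + 7·10 + 3·6 = 7
s_144 = 5·7 + 7·8 + 3·10 = 0
s_145 = 5·0 + 7·7 + 3·8 = 7
s_146 = 5·7 + 7·0 + 3·7 = 1
s_147 = 5·1 + 7·7 + 3·0 = 10
s_148 = 5·10 + 7·1 + 3·7 = 1
s_149 = 5·1 + 7·10 + 3·1 = 1
s_150 = 5·1 + 7·1 + 3·10 = 9
s_151 = 5·9 + 7·1 + 3·1 = 0
s_152 = 5·0 + 7·9 + 3·1 = 0
s_153 = 5·0 + 7·0 + 3·9 = 5
s_154 = 5·5 + 7·0 + 3·0 = 3
s_155 = 5·3 + 7·5 + 3·0 = 6
s_156 = 5·6 + 7·3 + 3·5 = 0
s_157 = 5·0 + 7·6 + 3·3 = 7
s_158 = 5·7 + 7·0 + 3·6 = 9
s_159 = 5·9 + 7·7 + 3·0 = 6
s_160 = 5·6 + 7·9 + 3·7 = 4

4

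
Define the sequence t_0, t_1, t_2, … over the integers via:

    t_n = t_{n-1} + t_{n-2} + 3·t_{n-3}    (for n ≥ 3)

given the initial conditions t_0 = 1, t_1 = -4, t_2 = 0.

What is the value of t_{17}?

t_3 = 1·0 + 1·-4 + 3·1 = -1
t_4 = 1·-1 + 1·0 + 3·-4 = -13
t_5 = 1·-13 + 1·-1 + 3·0 = -14
t_6 = 1·-14 + 1·-13 + 3·-1 = -30
t_7 = 1·-30 + 1·-14 + 3·-13 = -83
t_8 = 1·-83 + 1·-30 + 3·-14 = -155
t_9 = 1·-155 + 1·-83 + 3·-30 = -328
t_10 = 1·-328 + 1·-155 + 3·-83 = -732
t_11 = 1·-732 + 1·-328 + 3·-155 = -1525
t_12 = 1·-1525 + 1·-732 + 3·-328 = -3241
t_13 = 1·-3241 + 1·-1525 + 3·-732 = -6962
t_14 = 1·-6962 + 1·-3241 + 3·-1525 = -14778
t_15 = 1·-14778 + 1·-6962 + 3·-3241 = -31463
t_16 = 1·-31463 + 1·-14778 + 3·-6962 = -67127
t_17 = 1·-67127 + 1·-31463 + 3·-14778 = -142924

-142924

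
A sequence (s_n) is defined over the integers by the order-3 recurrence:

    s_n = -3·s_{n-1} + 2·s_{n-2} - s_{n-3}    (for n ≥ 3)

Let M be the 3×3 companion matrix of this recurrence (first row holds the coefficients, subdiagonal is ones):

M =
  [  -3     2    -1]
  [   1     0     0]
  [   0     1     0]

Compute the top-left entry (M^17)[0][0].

-2729490816

(M^17)[0][0] is the top entry after applying M 17 times to the unit state (1, 0, 0). Equivalently it is h_{19} for the auxiliary sequence (h_n) obeying the same recurrence with h_2 = 1 and h_i = 0 for 0 ≤ i < 2:
h_3 = -3·1 + 2·0 + -1·0 = -3
h_4 = -3·-3 + 2·1 + -1·0 = 11
h_5 = -3·11 + 2·-3 + -1·1 = -40
h_6 = -3·-40 + 2·11 + -1·-3 = 145
h_7 = -3·145 + 2·-40 + -1·11 = -526
h_8 = -3·-526 + 2·145 + -1·-40 = 1908
h_9 = -3·1908 + 2·-526 + -1·145 = -6921
h_10 = -3·-6921 + 2·1908 + -1·-526 = 25105
h_11 = -3·25105 + 2·-6921 + -1·1908 = -91065
h_12 = -3·-91065 + 2·25105 + -1·-6921 = 330326
h_13 = -3·330326 + 2·-91065 + -1·25105 = -1198213
h_14 = -3·-1198213 + 2·330326 + -1·-91065 = 4346356
h_15 = -3·4346356 + 2·-1198213 + -1·330326 = -15765820
h_16 = -3·-15765820 + 2·4346356 + -1·-1198213 = 57188385
h_17 = -3·57188385 + 2·-15765820 + -1·4346356 = -207443151
h_18 = -3·-207443151 + 2·57188385 + -1·-15765820 = 752472043
h_19 = -3·752472043 + 2·-207443151 + -1·57188385 = -2729490816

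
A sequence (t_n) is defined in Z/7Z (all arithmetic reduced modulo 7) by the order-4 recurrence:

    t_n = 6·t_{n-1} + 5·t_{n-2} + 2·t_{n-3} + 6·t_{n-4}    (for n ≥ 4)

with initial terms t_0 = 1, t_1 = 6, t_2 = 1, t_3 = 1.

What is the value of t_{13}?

5

t_4 = 6·1 + 5·1 + 2·6 + 6·1 = 1
t_5 = 6·1 + 5·1 + 2·1 + 6·6 = 0
t_6 = 6·0 + 5·1 + 2·1 + 6·1 = 6
t_7 = 6·6 + 5·0 + 2·1 + 6·1 = 2
t_8 = 6·2 + 5·6 + 2·0 + 6·1 = 6
t_9 = 6·6 + 5·2 + 2·6 + 6·0 = 2
t_10 = 6·2 + 5·6 + 2·2 + 6·6 = 5
t_11 = 6·5 + 5·2 + 2·6 + 6·2 = 1
t_12 = 6·1 + 5·5 + 2·2 + 6·6 = 1
t_13 = 6·1 + 5·1 + 2·5 + 6·2 = 5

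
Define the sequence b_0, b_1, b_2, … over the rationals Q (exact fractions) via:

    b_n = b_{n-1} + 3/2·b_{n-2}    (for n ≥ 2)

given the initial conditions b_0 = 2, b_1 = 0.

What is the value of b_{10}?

b_2 = 1·0 + 3/2·2 = 3
b_3 = 1·3 + 3/2·0 = 3
b_4 = 1·3 + 3/2·3 = 15/2
b_5 = 1·15/2 + 3/2·3 = 12
b_6 = 1·12 + 3/2·15/2 = 93/4
b_7 = 1·93/4 + 3/2·12 = 165/4
b_8 = 1·165/4 + 3/2·93/4 = 609/8
b_9 = 1·609/8 + 3/2·165/4 = 138
b_10 = 1·138 + 3/2·609/8 = 4035/16

4035/16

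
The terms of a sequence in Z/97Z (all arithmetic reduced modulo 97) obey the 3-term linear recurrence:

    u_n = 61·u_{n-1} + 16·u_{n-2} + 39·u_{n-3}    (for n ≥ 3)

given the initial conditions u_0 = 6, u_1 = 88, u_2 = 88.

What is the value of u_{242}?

u_3 = 61·88 + 16·88 + 39·6 = 26
u_4 = 61·26 + 16·88 + 39·88 = 24
u_5 = 61·24 + 16·26 + 39·88 = 74
u_6 = 61·74 + 16·24 + 39·26 = 92
u_7 = 61·92 + 16·74 + 39·24 = 69
u_8 = 61·69 + 16·92 + 39·74 = 31
u_9 = 61·31 + 16·69 + 39·92 = 84
u_10 = 61·84 + 16·31 + 39·69 = 66
u_11 = 61·66 + 16·84 + 39·31 = 80
u_12 = 61·80 + 16·66 + 39·84 = 94
u_13 = 61·94 + 16·80 + 39·66 = 82
u_14 = 61·82 + 16·94 + 39·80 = 23
u_15 = 61·23 + 16·82 + 39·94 = 76
u_16 = 61·76 + 16·23 + 39·82 = 54
u_17 = 61·54 + 16·76 + 39·23 = 72
u_18 = 61·72 + 16·54 + 39·76 = 72
u_19 = 61·72 + 16·72 + 39·54 = 84
u_20 = 61·84 + 16·72 + 39·72 = 63
u_21 = 61·63 + 16·84 + 39·72 = 41
u_22 = 61·41 + 16·63 + 39·84 = 92
u_23 = 61·92 + 16·41 + 39·63 = 92
u_24 = 61·92 + 16·92 + 39·41 = 50
u_25 = 61·50 + 16·92 + 39·92 = 59
u_26 = 61·59 + 16·50 + 39·92 = 33
u_27 = 61·33 + 16·59 + 39·50 = 57
u_28 = 61·57 + 16·33 + 39·59 = 1
u_29 = 61·1 + 16·57 + 39·33 = 29
u_30 = 61·29 + 16·1 + 39·57 = 31
u_31 = 61·31 + 16·29 + 39·1 = 66
u_32 = 61·66 + 16·31 + 39·29 = 27
u_33 = 61·27 + 16·66 + 39·31 = 32
u_34 = 61·32 + 16·27 + 39·66 = 11
u_35 = 61·11 + 16·32 + 39·27 = 5
u_36 = 61·5 + 16·11 + 39·32 = 80
u_37 = 61·80 + 16·5 + 39·11 = 54
u_38 = 61·54 + 16·80 + 39·5 = 16
u_39 = 61·16 + 16·54 + 39·80 = 13
u_40 = 61·13 + 16·16 + 39·54 = 51
u_41 = 61·51 + 16·13 + 39·16 = 63
u_42 = 61·63 + 16·51 + 39·13 = 25
u_43 = 61·25 + 16·63 + 39·51 = 60
u_44 = 61·60 + 16·25 + 39·63 = 18
u_45 = 61·18 + 16·60 + 39·25 = 26
u_46 = 61·26 + 16·18 + 39·60 = 43
u_47 = 61·43 + 16·26 + 39·18 = 55
u_48 = 61·55 + 16·43 + 39·26 = 13
u_49 = 61·13 + 16·55 + 39·43 = 52
u_50 = 61·52 + 16·13 + 39·55 = 93
u_51 = 61·93 + 16·52 + 39·13 = 28
u_52 = 61·28 + 16·93 + 39·52 = 83
u_53 = 61·83 + 16·28 + 39·93 = 20
u_54 = 61·20 + 16·83 + 39·28 = 51
u_55 = 61·51 + 16·20 + 39·83 = 72
u_56 = 61·72 + 16·51 + 39·20 = 71
u_57 = 61·71 + 16·72 + 39·51 = 3
u_58 = 61·3 + 16·71 + 39·72 = 53
u_59 = 61·53 + 16·3 + 39·71 = 36
u_60 = 61·36 + 16·53 + 39·3 = 57
u_61 = 61·57 + 16·36 + 39·53 = 9
u_62 = 61·9 + 16·57 + 39·36 = 52
u_63 = 61·52 + 16·9 + 39·57 = 10
u_64 = 61·10 + 16·52 + 39·9 = 47
u_65 = 61·47 + 16·10 + 39·52 = 11
u_66 = 61·11 + 16·47 + 39·10 = 67
u_67 = 61·67 + 16·11 + 39·47 = 82
u_68 = 61·82 + 16·67 + 39·11 = 4
u_69 = 61·4 + 16·82 + 39·67 = 95
u_70 = 61·95 + 16·4 + 39·82 = 36
u_71 = 61·36 + 16·95 + 39·4 = 89
u_72 = 61·89 + 16·36 + 39·95 = 10
u_73 = 61·10 + 16·89 + 39·36 = 43
u_74 = 61·43 + 16·10 + 39·89 = 46
u_75 = 61·46 + 16·43 + 39·10 = 4
u_76 = 61·4 + 16·46 + 39·43 = 38
u_77 = 61·38 + 16·4 + 39·46 = 5
u_78 = 61·5 + 16·38 + 39·4 = 2
u_79 = 61·2 + 16·5 + 39·38 = 35
u_80 = 61·35 + 16·2 + 39·5 = 34
u_81 = 61·34 + 16·35 + 39·2 = 93
u_82 = 61·93 + 16·34 + 39·35 = 16
u_83 = 61·16 + 16·93 + 39·34 = 7
u_84 = 61·7 + 16·16 + 39·93 = 42
u_85 = 61·42 + 16·7 + 39·16 = 0
u_86 = 61·0 + 16·42 + 39·7 = 72
u_87 = 61·72 + 16·0 + 39·42 = 16
u_88 = 61·16 + 16·72 + 39·0 = 91
u_89 = 61·91 + 16·16 + 39·72 = 79
u_90 = 61·79 + 16·91 + 39·16 = 12
u_91 = 61·12 + 16·79 + 39·91 = 16
u_92 = 61·16 + 16·12 + 39·79 = 78
u_93 = 61·78 + 16·16 + 39·12 = 50
u_94 = 61·50 + 16·78 + 39·16 = 72
u_95 = 61·72 + 16·50 + 39·78 = 86
u_96 = 61·86 + 16·72 + 39·50 = 6
u_97 = 61·6 + 16·86 + 39·72 = 88
u_98 = 61·88 + 16·6 + 39·86 = 88
(u_96, u_97, u_98) = (6, 88, 88) = (u_0, u_1, u_2), so the sequence has period 96.
242 ≡ 50 (mod 96), hence u_242 = u_50 = 93.

93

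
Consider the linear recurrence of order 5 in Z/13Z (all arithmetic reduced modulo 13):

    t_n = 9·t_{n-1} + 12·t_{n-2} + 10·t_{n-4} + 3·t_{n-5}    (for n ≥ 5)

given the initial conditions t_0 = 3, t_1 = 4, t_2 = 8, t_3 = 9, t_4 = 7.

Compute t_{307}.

8

t_5 = 9·7 + 12·9 + 0·8 + 10·4 + 3·3 = 12
t_6 = 9·12 + 12·7 + 0·9 + 10·8 + 3·4 = 11
t_7 = 9·11 + 12·12 + 0·7 + 10·9 + 3·8 = 6
t_8 = 9·6 + 12·11 + 0·12 + 10·7 + 3·9 = 10
t_9 = 9·10 + 12·6 + 0·11 + 10·12 + 3·7 = 4
t_10 = 9·4 + 12·10 + 0·6 + 10·11 + 3·12 = 3
Continuing the recurrence:
  t_11 = 12;  t_12 = 2;  t_13 = 11;  t_14 = 9;  t_15 = 4;  t_16 = 5
  t_17 = 1;  t_18 = 10;  t_19 = 0;  t_20 = 0;  t_21 = 12;  t_22 = 3
  t_23 = 6;  t_24 = 12;  t_25 = 1;  t_26 = 11;  t_27 = 11;  t_28 = 5
  t_29 = 2;  t_30 = 9;  t_31 = 1;  t_32 = 5;  t_33 = 1;  t_34 = 9
  t_35 = 0;  t_36 = 5;  t_37 = 5;  t_38 = 3;  t_39 = 10;  t_40 = 7
  t_41 = 1;  t_42 = 8;  t_43 = 11;  t_44 = 9;  t_45 = 10;  t_46 = 8
  t_47 = 1;  t_48 = 7;  t_49 = 7;  t_50 = 10;  t_51 = 0;  t_52 = 11
  t_53 = 8;  t_54 = 0;  t_55 = 9;  t_56 = 9;  t_57 = 3;  t_58 = 3
  t_59 = 10;  t_60 = 9;  t_61 = 11;  t_62 = 12;  t_63 = 11;  t_64 = 12
  t_65 = 0;  t_66 = 11;  t_67 = 11;  t_68 = 7;  t_69 = 10;  t_70 = 11
  t_71 = 11;  t_72 = 9;  t_73 = 9;  t_74 = 4;  t_75 = 1;  t_76 = 11
  t_77 = 7;  t_78 = 2;  t_79 = 7;  t_80 = 5;  t_81 = 11;  t_82 = 5
  t_83 = 6;  t_84 = 3;  t_85 = 3;  t_86 = 3;  t_87 = 8;  t_88 = 0
  t_89 = 5;  t_90 = 6;  t_91 = 8;  t_92 = 12;  t_93 = 7;  t_94 = 9
  t_95 = 3;  t_96 = 6;  t_97 = 1;  t_98 = 10;  t_99 = 3;  t_100 = 8
  t_101 = 6;  t_102 = 6;  t_103 = 4;  t_104 = 2;  t_105 = 7;  t_106 = 9
  t_107 = 2;  t_108 = 2;  t_109 = 1;  t_110 = 1;  t_111 = 3;  t_112 = 0
  t_113 = 0;  t_114 = 0;  t_115 = 7;  t_116 = 7;  t_117 = 4;  t_118 = 3
  t_119 = 2;  t_120 = 2;  t_121 = 12;  t_122 = 5;  t_123 = 10;  t_124 = 7
  t_125 = 10;  t_126 = 0;  t_127 = 1;  t_128 = 5;  t_129 = 9;  t_130 = 2
  t_131 = 6;  t_132 = 1;  t_133 = 4;  t_134 = 4;  t_135 = 7;  t_136 = 9
  t_137 = 0;  t_138 = 4;  t_139 = 1;  t_140 = 12;  t_141 = 4;  t_142 = 12
  t_143 = 9;  t_144 = 10;  t_145 = 1;  t_146 = 1;  t_147 = 4;  t_148 = 6
  t_149 = 12;  t_150 = 11;  t_151 = 0;  t_152 = 9;  t_153 = 11;  t_154 = 2
  t_155 = 1;  t_156 = 6;  t_157 = 8;  t_158 = 2;  t_159 = 0;  t_160 = 9
  t_161 = 10;  t_162 = 8;  t_163 = 3;  t_164 = 5;  t_165 = 0;  t_166 = 1
  t_167 = 11;  t_168 = 1;  t_169 = 0;  t_170 = 9;  t_171 = 12;  t_172 = 12
  t_173 = 8;  t_174 = 7;  t_175 = 7;  t_176 = 4;  t_177 = 2;  t_178 = 4
  t_179 = 8;  t_180 = 12;  t_181 = 2;  t_182 = 0;  t_183 = 12;  t_184 = 5
  t_185 = 11;  t_186 = 9;  t_187 = 8;  t_188 = 6;  t_189 = 2;  t_190 = 5
  t_191 = 7;  t_192 = 12;  t_193 = 9;  t_194 = 8;  t_195 = 5;  t_196 = 9
  t_197 = 7;  t_198 = 5;  t_199 = 8;  t_200 = 3;  t_201 = 12;  t_202 = 7
  t_203 = 3;  t_204 = 9;  t_205 = 12;  t_206 = 10;  t_207 = 12;  t_208 = 2
  t_209 = 10;  t_210 = 3;  t_211 = 11;  t_212 = 9;  t_213 = 7;  t_214 = 10
  t_215 = 7;  t_216 = 7;  t_217 = 10;  t_218 = 9;  t_219 = 2;  t_220 = 9
  t_221 = 5;  t_222 = 0;  t_223 = 3;  t_224 = 6;  t_225 = 11;  t_226 = 4
  t_227 = 3;  t_228 = 1;  t_229 = 4;  t_230 = 4;  t_231 = 9;  t_232 = 5
  t_233 = 1;  t_234 = 4;  t_235 = 7;  t_236 = 6;  t_237 = 7;  t_238 = 9
  t_239 = 0;  t_240 = 7;  t_241 = 8;  t_242 = 7;  t_243 = 4;  t_244 = 8
  t_245 = 0;  t_246 = 8;  t_247 = 3;  t_248 = 7;  t_249 = 6;  t_250 = 10
  t_251 = 8;  t_252 = 11;  t_253 = 3;  t_254 = 4;  t_255 = 0;  t_256 = 0
  t_257 = 11;  t_258 = 5;  t_259 = 7;  t_260 = 6;  t_261 = 1;  t_262 = 8
  t_263 = 0;  t_264 = 8;  t_265 = 9;  t_266 = 0;  t_267 = 2;  t_268 = 7
  t_269 = 6;  t_270 = 9;  t_271 = 4;  t_272 = 12;  t_273 = 3;  t_274 = 6
  t_275 = 1;  t_276 = 5;  t_277 = 6;  t_278 = 1;  t_279 = 5;  t_280 = 6
  t_281 = 7;  t_282 = 7;  t_283 = 5;  t_284 = 9;  t_285 = 8;  t_286 = 11
  t_287 = 6;  t_288 = 5;  t_289 = 3;  t_290 = 0;  t_291 = 12;  t_292 = 7
  t_293 = 5;  t_294 = 8;  t_295 = 5;  t_296 = 0;  t_297 = 1;  t_298 = 0
  t_299 = 8;  t_300 = 9;  t_301 = 5;  t_302 = 0;  t_303 = 10;  t_304 = 9
  t_305 = 5
t_306 = 9·5 + 12·9 + 0·10 + 10·0 + 3·5 = 12
t_307 = 9·12 + 12·5 + 0·9 + 10·10 + 3·0 = 8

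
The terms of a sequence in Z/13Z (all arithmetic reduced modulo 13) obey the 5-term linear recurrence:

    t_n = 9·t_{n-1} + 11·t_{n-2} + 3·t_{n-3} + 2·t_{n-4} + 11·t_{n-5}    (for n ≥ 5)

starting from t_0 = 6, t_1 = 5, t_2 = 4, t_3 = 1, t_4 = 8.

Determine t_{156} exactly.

t_5 = 9·8 + 11·1 + 3·4 + 2·5 + 11·6 = 2
t_6 = 9·2 + 11·8 + 3·1 + 2·4 + 11·5 = 3
t_7 = 9·3 + 11·2 + 3·8 + 2·1 + 11·4 = 2
t_8 = 9·2 + 11·3 + 3·2 + 2·8 + 11·1 = 6
t_9 = 9·6 + 11·2 + 3·3 + 2·2 + 11·8 = 8
t_10 = 9·8 + 11·6 + 3·2 + 2·3 + 11·2 = 3
Continuing the recurrence:
  t_11 = 1;  t_12 = 9;  t_13 = 1;  t_14 = 10;  t_15 = 7;  t_16 = 10
  t_17 = 12;  t_18 = 10;  t_19 = 12;  t_20 = 0;  t_21 = 10;  t_22 = 5
  t_23 = 3;  t_24 = 10;  t_25 = 2;  t_26 = 10;  t_27 = 8;  t_28 = 7
  t_29 = 9;  t_30 = 3;  t_31 = 0;  t_32 = 6;  t_33 = 2;  t_34 = 7
  t_35 = 6;  t_36 = 6;  t_37 = 3;  t_38 = 4;  t_39 = 7;  t_40 = 12
  t_41 = 9;  t_42 = 2;  t_43 = 3;  t_44 = 8;  t_45 = 1;  t_46 = 1
  t_47 = 7;  t_48 = 9;  t_49 = 4;  t_50 = 0;  t_51 = 5;  t_52 = 9
  t_53 = 9;  t_54 = 5;  t_55 = 12;  t_56 = 3;  t_57 = 5;  t_58 = 2
  t_59 = 5;  t_60 = 12;  t_61 = 4;  t_62 = 8;  t_63 = 2;  t_64 = 2
  t_65 = 9;  t_66 = 0;  t_67 = 2;  t_68 = 6;  t_69 = 12;  t_70 = 6
  t_71 = 0;  t_72 = 6;  t_73 = 6;  t_74 = 4;  t_75 = 4;  t_76 = 6
  t_77 = 6;  t_78 = 11;  t_79 = 1;  t_80 = 9;  t_81 = 8;  t_82 = 2
  t_83 = 9;  t_84 = 0;  t_85 = 12;  t_86 = 6;  t_87 = 5;  t_88 = 12
  t_89 = 10;  t_90 = 4;  t_91 = 11;  t_92 = 5;  t_93 = 5;  t_94 = 4
  t_95 = 3;  t_96 = 9;  t_97 = 9;  t_98 = 5;  t_99 = 0;  t_100 = 3
  t_101 = 3;  t_102 = 0;  t_103 = 6;  t_104 = 4;  t_105 = 11;  t_106 = 12
  t_107 = 6;  t_108 = 7;  t_109 = 10;  t_110 = 5;  t_111 = 8;  t_112 = 3
  t_113 = 6;  t_114 = 10;  t_115 = 2;  t_116 = 6;  t_117 = 8;  t_118 = 9
  t_119 = 2;  t_120 = 6;  t_121 = 3;  t_122 = 10;  t_123 = 10;  t_124 = 9
  t_125 = 7;  t_126 = 11;  t_127 = 8;  t_128 = 4;  t_129 = 10;  t_130 = 10
  t_131 = 11;  t_132 = 10;  t_133 = 6;  t_134 = 2;  t_135 = 12;  t_136 = 3
  t_137 = 1;  t_138 = 5;  t_139 = 7;  t_140 = 12;  t_141 = 1;  t_142 = 1
  t_143 = 8;  t_144 = 5;  t_145 = 10;  t_146 = 0;  t_147 = 9;  t_148 = 1
  t_149 = 1;  t_150 = 1;  t_151 = 2;  t_152 = 3;  t_153 = 0;  t_154 = 0
t_155 = 9·0 + 11·0 + 3·3 + 2·2 + 11·1 = 11
t_156 = 9·11 + 11·0 + 3·0 + 2·3 + 11·2 = 10

10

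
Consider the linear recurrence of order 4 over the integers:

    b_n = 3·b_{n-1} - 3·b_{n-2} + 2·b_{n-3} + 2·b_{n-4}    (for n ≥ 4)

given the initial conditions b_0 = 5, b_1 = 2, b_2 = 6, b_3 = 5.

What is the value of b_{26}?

828899282

b_4 = 3·5 + -3·6 + 2·2 + 2·5 = 11
b_5 = 3·11 + -3·5 + 2·6 + 2·2 = 34
b_6 = 3·34 + -3·11 + 2·5 + 2·6 = 91
b_7 = 3·91 + -3·34 + 2·11 + 2·5 = 203
b_8 = 3·203 + -3·91 + 2·34 + 2·11 = 426
b_9 = 3·426 + -3·203 + 2·91 + 2·34 = 919
b_10 = 3·919 + -3·426 + 2·203 + 2·91 = 2067
b_11 = 3·2067 + -3·919 + 2·426 + 2·203 = 4702
b_12 = 3·4702 + -3·2067 + 2·919 + 2·426 = 10595
b_13 = 3·10595 + -3·4702 + 2·2067 + 2·919 = 23651
b_14 = 3·23651 + -3·10595 + 2·4702 + 2·2067 = 52706
b_15 = 3·52706 + -3·23651 + 2·10595 + 2·4702 = 117759
b_16 = 3·117759 + -3·52706 + 2·23651 + 2·10595 = 263651
b_17 = 3·263651 + -3·117759 + 2·52706 + 2·23651 = 590390
b_18 = 3·590390 + -3·263651 + 2·117759 + 2·52706 = 1321147
b_19 = 3·1321147 + -3·590390 + 2·263651 + 2·117759 = 2955091
b_20 = 3·2955091 + -3·1321147 + 2·590390 + 2·263651 = 6609914
b_21 = 3·6609914 + -3·2955091 + 2·1321147 + 2·590390 = 14787543
b_22 = 3·14787543 + -3·6609914 + 2·2955091 + 2·1321147 = 33085363
b_23 = 3·33085363 + -3·14787543 + 2·6609914 + 2·2955091 = 74023470
b_24 = 3·74023470 + -3·33085363 + 2·14787543 + 2·6609914 = 165609235
b_25 = 3·165609235 + -3·74023470 + 2·33085363 + 2·14787543 = 370503107
b_26 = 3·370503107 + -3·165609235 + 2·74023470 + 2·33085363 = 828899282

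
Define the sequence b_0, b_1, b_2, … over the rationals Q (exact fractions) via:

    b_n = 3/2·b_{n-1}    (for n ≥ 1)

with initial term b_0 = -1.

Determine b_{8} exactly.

b_1 = 3/2·-1 = -3/2
b_2 = 3/2·-3/2 = -9/4
b_3 = 3/2·-9/4 = -27/8
b_4 = 3/2·-27/8 = -81/16
b_5 = 3/2·-81/16 = -243/32
b_6 = 3/2·-243/32 = -729/64
b_7 = 3/2·-729/64 = -2187/128
b_8 = 3/2·-2187/128 = -6561/256

-6561/256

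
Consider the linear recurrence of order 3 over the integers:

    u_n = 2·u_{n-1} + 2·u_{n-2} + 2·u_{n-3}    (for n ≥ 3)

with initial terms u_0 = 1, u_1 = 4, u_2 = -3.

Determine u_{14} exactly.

u_3 = 2·-3 + 2·4 + 2·1 = 4
u_4 = 2·4 + 2·-3 + 2·4 = 10
u_5 = 2·10 + 2·4 + 2·-3 = 22
u_6 = 2·22 + 2·10 + 2·4 = 72
u_7 = 2·72 + 2·22 + 2·10 = 208
u_8 = 2·208 + 2·72 + 2·22 = 604
u_9 = 2·604 + 2·208 + 2·72 = 1768
u_10 = 2·1768 + 2·604 + 2·208 = 5160
u_11 = 2·5160 + 2·1768 + 2·604 = 15064
u_12 = 2·15064 + 2·5160 + 2·1768 = 43984
u_13 = 2·43984 + 2·15064 + 2·5160 = 128416
u_14 = 2·128416 + 2·43984 + 2·15064 = 374928

374928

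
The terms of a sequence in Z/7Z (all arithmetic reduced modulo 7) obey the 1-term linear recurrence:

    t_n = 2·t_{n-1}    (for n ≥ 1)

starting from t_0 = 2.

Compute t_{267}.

2

t_1 = 2·2 = 4
t_2 = 2·4 = 1
t_3 = 2·1 = 2
(t_3) = (2) = (t_0), so the sequence has period 3.
267 ≡ 0 (mod 3), hence t_267 = t_0 = 2.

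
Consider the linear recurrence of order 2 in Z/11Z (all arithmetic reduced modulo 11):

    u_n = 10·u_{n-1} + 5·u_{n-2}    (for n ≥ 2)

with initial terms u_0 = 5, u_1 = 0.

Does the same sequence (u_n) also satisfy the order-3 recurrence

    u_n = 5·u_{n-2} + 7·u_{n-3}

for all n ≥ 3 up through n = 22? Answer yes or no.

Terms u_0..u_22: 5, 0, 3, 8, 7, 0, 2, 9, 1, 0, 5, 6, 8, 0, 7, 4, 9, 0, 1, 10, 6, 0, 8
n=3: candidate gives 2, actual u_3 = 8 ✗

no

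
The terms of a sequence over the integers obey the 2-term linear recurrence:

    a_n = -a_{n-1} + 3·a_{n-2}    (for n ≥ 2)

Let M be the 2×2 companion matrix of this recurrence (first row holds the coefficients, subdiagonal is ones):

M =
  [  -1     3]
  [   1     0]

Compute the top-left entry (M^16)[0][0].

(M^16)[0][0] is the top entry after applying M 16 times to the unit state (1, 0). Equivalently it is h_{17} for the auxiliary sequence (h_n) obeying the same recurrence with h_1 = 1 and h_i = 0 for 0 ≤ i < 1:
h_2 = -1·1 + 3·0 = -1
h_3 = -1·-1 + 3·1 = 4
h_4 = -1·4 + 3·-1 = -7
h_5 = -1·-7 + 3·4 = 19
h_6 = -1·19 + 3·-7 = -40
h_7 = -1·-40 + 3·19 = 97
h_8 = -1·97 + 3·-40 = -217
h_9 = -1·-217 + 3·97 = 508
h_10 = -1·508 + 3·-217 = -1159
h_11 = -1·-1159 + 3·508 = 2683
h_12 = -1·2683 + 3·-1159 = -6160
h_13 = -1·-6160 + 3·2683 = 14209
h_14 = -1·14209 + 3·-6160 = -32689
h_15 = -1·-32689 + 3·14209 = 75316
h_16 = -1·75316 + 3·-32689 = -173383
h_17 = -1·-173383 + 3·75316 = 399331

399331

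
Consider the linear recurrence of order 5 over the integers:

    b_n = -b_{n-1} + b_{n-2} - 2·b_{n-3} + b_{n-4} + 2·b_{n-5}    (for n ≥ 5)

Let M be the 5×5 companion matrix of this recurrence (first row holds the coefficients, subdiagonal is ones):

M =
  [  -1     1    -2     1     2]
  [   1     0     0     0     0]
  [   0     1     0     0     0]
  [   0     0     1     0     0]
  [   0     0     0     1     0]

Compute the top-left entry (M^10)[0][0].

609

(M^10)[0][0] is the top entry after applying M 10 times to the unit state (1, 0, 0, 0, 0). Equivalently it is h_{14} for the auxiliary sequence (h_n) obeying the same recurrence with h_4 = 1 and h_i = 0 for 0 ≤ i < 4:
h_5 = -1·1 + 1·0 + -2·0 + 1·0 + 2·0 = -1
h_6 = -1·-1 + 1·1 + -2·0 + 1·0 + 2·0 = 2
h_7 = -1·2 + 1·-1 + -2·1 + 1·0 + 2·0 = -5
h_8 = -1·-5 + 1·2 + -2·-1 + 1·1 + 2·0 = 10
h_9 = -1·10 + 1·-5 + -2·2 + 1·-1 + 2·1 = -18
h_10 = -1·-18 + 1·10 + -2·-5 + 1·2 + 2·-1 = 38
h_11 = -1·38 + 1·-18 + -2·10 + 1·-5 + 2·2 = -77
h_12 = -1·-77 + 1·38 + -2·-18 + 1·10 + 2·-5 = 151
h_13 = -1·151 + 1·-77 + -2·38 + 1·-18 + 2·10 = -302
h_14 = -1·-302 + 1·151 + -2·-77 + 1·38 + 2·-18 = 609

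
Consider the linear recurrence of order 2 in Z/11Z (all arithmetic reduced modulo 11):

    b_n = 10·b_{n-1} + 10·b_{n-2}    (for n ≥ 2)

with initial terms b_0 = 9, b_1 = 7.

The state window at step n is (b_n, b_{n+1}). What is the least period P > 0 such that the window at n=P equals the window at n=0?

3

n=0: window = (9, 7)
n=1: window = (7, 6)
n=2: window = (6, 9)
n=3: window = (9, 7)
window at n=3 equals window at n=0 → period = 3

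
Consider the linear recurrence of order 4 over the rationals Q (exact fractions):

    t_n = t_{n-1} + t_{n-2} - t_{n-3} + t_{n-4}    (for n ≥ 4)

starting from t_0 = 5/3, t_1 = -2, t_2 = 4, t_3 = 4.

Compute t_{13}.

t_4 = 1·4 + 1·4 + -1·-2 + 1·5/3 = 35/3
t_5 = 1·35/3 + 1·4 + -1·4 + 1·-2 = 29/3
t_6 = 1·29/3 + 1·35/3 + -1·4 + 1·4 = 64/3
t_7 = 1·64/3 + 1·29/3 + -1·35/3 + 1·4 = 70/3
t_8 = 1·70/3 + 1·64/3 + -1·29/3 + 1·35/3 = 140/3
t_9 = 1·140/3 + 1·70/3 + -1·64/3 + 1·29/3 = 175/3
t_10 = 1·175/3 + 1·140/3 + -1·70/3 + 1·64/3 = 103
t_11 = 1·103 + 1·175/3 + -1·140/3 + 1·70/3 = 138
t_12 = 1·138 + 1·103 + -1·175/3 + 1·140/3 = 688/3
t_13 = 1·688/3 + 1·138 + -1·103 + 1·175/3 = 968/3

968/3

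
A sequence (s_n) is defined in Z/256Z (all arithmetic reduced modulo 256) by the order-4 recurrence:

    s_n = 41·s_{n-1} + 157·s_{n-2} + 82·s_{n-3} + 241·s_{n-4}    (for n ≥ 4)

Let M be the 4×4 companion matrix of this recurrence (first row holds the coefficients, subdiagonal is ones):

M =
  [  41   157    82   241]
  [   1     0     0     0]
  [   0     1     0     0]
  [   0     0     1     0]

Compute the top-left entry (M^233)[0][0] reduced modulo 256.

154

(M^233)[0][0] is the top entry after applying M 233 times to the unit state (1, 0, 0, 0). Equivalently it is h_{236} for the auxiliary sequence (h_n) obeying the same recurrence with h_3 = 1 and h_i = 0 for 0 ≤ i < 3:
h_4 = 41·1 + 157·0 + 82·0 + 241·0 = 41
h_5 = 41·41 + 157·1 + 82·0 + 241·0 = 46
h_6 = 41·46 + 157·41 + 82·1 + 241·0 = 213
h_7 = 41·213 + 157·46 + 82·41 + 241·1 = 102
h_8 = 41·102 + 157·213 + 82·46 + 241·41 = 76
h_9 = 41·76 + 157·102 + 82·213 + 241·46 = 66
Continuing the recurrence:
  h_10 = 95;  h_11 = 15;  h_12 = 90;  h_13 = 45;  h_14 = 164;  h_15 = 208
  h_16 = 8;  h_17 = 189;  h_18 = 49;  h_19 = 34;  h_20 = 145;  h_21 = 178
  h_22 = 116;  h_23 = 50;  h_24 = 171;  h_25 = 199;  h_26 = 246;  h_27 = 73
  h_28 = 72;  h_29 = 112;  h_30 = 16;  h_31 = 9;  h_32 = 233;  h_33 = 102
  h_34 = 45;  h_35 = 222;  h_36 = 44;  h_37 = 162;  h_38 = 103;  h_39 = 239
  h_40 = 194;  h_41 = 37;  h_42 = 108;  h_43 = 32;  h_44 = 216;  h_45 = 165
  h_46 = 209;  h_47 = 250;  h_48 = 105;  h_49 = 106;  h_50 = 52;  h_51 = 82
  h_52 = 211;  h_53 = 135;  h_54 = 62;  h_55 = 129;  h_56 = 144;  h_57 = 32
  h_58 = 32;  h_59 = 81;  h_60 = 105;  h_61 = 222;  h_62 = 5;  h_63 = 214
  h_64 = 76;  h_65 = 2;  h_66 = 47;  h_67 = 143;  h_68 = 234;  h_69 = 29
  h_70 = 52;  h_71 = 176;  h_72 = 168;  h_73 = 205;  h_74 = 49;  h_75 = 18
  h_76 = 193;  h_77 = 162;  h_78 = 52;  h_79 = 114;  h_80 = 187;  h_81 = 7
  h_82 = 70;  h_83 = 185;  h_84 = 216;  h_85 = 16;  h_86 = 48;  h_87 = 217
  h_88 = 169;  h_89 = 150;  h_90 = 93;  h_91 = 78;  h_92 = 172;  h_93 = 98
  h_94 = 183;  h_95 = 239;  h_96 = 210;  h_97 = 21;  h_98 = 252;  h_99 = 128
  h_100 = 120;  h_101 = 53;  h_102 = 81;  h_103 = 106;  h_104 = 153;  h_105 = 90
  h_106 = 116;  h_107 = 146;  h_108 = 99;  h_109 = 71;  h_110 = 14;  h_111 = 241
  h_112 = 32;  h_113 = 64;  h_114 = 64;  h_115 = 161;  h_116 = 169;  h_117 = 142
  h_118 = 53;  h_119 = 70;  h_120 = 76;  h_121 = 194;  h_122 = 255;  h_123 = 15
  h_124 = 122;  h_125 = 13;  h_126 = 196;  h_127 = 144;  h_128 = 72;  h_129 = 221
  h_130 = 49;  h_131 = 2;  h_132 = 241;  h_133 = 146;  h_134 = 244;  h_135 = 178
  h_136 = 203;  h_137 = 71;  h_138 = 150;  h_139 = 41;  h_140 = 104;  h_141 = 176
  h_142 = 80;  h_143 = 169;  h_144 = 105;  h_145 = 198;  h_146 = 141;  h_147 = 190
  h_148 = 44;  h_149 = 34;  h_150 = 7;  h_151 = 239;  h_152 = 226;  h_153 = 5
  h_154 = 140;  h_155 = 224;  h_156 = 24;  h_157 = 197;  h_158 = 209;  h_159 = 218
  h_160 = 201;  h_161 = 74;  h_162 = 180;  h_163 = 210;  h_164 = 243;  h_165 = 7
  h_166 = 222;  h_167 = 97;  h_168 = 176;  h_169 = 96;  h_170 = 96;  h_171 = 241
  h_172 = 233;  h_173 = 62;  h_174 = 101;  h_175 = 182;  h_176 = 76;  h_177 = 130
  h_178 = 207;  h_179 = 143;  h_180 = 10;  h_181 = 253;  h_182 = 84;  h_183 = 112
  h_184 = 232;  h_185 = 237;  h_186 = 49;  h_187 = 242;  h_188 = 33;  h_189 = 130
  h_190 = 180;  h_191 = 242;  h_192 = 219;  h_193 = 135;  h_194 = 230;  h_195 = 153
  h_196 = 248;  h_197 = 80;  h_198 = 112;  h_199 = 121;  h_200 = 41;  h_201 = 246
  h_202 = 189;  h_203 = 46;  h_204 = 172;  h_205 = 226;  h_206 = 87;  h_207 = 239
  h_208 = 242;  h_209 = 245;  h_210 = 28;  h_211 = 64;  h_212 = 184;  h_213 = 85
  h_214 = 81;  h_215 = 74;  h_216 = 249;  h_217 = 58;  h_218 = 244;  h_219 = 18
  h_220 = 131;  h_221 = 199;  h_222 = 174;  h_223 = 209;  h_224 = 64;  h_225 = 128
  h_226 = 128;  h_227 = 65;  h_228 = 41;  h_229 = 238;  h_230 = 149;  h_231 = 38
  h_232 = 76;  h_233 = 66;  h_234 = 159
h_235 = 41·159 + 157·66 + 82·76 + 241·38 = 15
h_236 = 41·15 + 157·159 + 82·66 + 241·76 = 154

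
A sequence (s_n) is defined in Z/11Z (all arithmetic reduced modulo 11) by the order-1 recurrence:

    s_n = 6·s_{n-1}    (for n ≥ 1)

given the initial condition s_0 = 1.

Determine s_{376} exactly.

5

s_1 = 6·1 = 6
s_2 = 6·6 = 3
s_3 = 6·3 = 7
s_4 = 6·7 = 9
s_5 = 6·9 = 10
s_6 = 6·10 = 5
s_7 = 6·5 = 8
s_8 = 6·8 = 4
s_9 = 6·4 = 2
s_10 = 6·2 = 1
(s_10) = (1) = (s_0), so the sequence has period 10.
376 ≡ 6 (mod 10), hence s_376 = s_6 = 5.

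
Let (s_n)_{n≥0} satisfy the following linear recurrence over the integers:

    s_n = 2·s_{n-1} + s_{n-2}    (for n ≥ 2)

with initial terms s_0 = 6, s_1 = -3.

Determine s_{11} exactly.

s_2 = 2·-3 + 1·6 = 0
s_3 = 2·0 + 1·-3 = -3
s_4 = 2·-3 + 1·0 = -6
s_5 = 2·-6 + 1·-3 = -15
s_6 = 2·-15 + 1·-6 = -36
s_7 = 2·-36 + 1·-15 = -87
s_8 = 2·-87 + 1·-36 = -210
s_9 = 2·-210 + 1·-87 = -507
s_10 = 2·-507 + 1·-210 = -1224
s_11 = 2·-1224 + 1·-507 = -2955

-2955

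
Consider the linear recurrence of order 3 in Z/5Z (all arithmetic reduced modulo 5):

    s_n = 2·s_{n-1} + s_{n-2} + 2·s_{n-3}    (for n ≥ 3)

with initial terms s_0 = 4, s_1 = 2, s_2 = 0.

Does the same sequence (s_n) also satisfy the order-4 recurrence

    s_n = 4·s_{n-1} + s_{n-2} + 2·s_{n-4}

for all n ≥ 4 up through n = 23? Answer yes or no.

Terms s_0..s_23: 4, 2, 0, 0, 4, 3, 0, 1, 3, 2, 4, 1, 0, 4, 0, 4, 1, 1, 1, 0, 3, 3, 4, 2
n=4: candidate gives 3, actual s_4 = 4 ✗

no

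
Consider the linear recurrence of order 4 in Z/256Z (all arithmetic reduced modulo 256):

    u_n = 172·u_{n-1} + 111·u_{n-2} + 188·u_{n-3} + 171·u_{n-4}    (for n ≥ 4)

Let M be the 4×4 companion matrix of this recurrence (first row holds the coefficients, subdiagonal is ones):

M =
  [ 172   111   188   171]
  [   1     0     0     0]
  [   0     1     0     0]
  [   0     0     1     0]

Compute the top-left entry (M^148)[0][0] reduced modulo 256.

28

(M^148)[0][0] is the top entry after applying M 148 times to the unit state (1, 0, 0, 0). Equivalently it is h_{151} for the auxiliary sequence (h_n) obeying the same recurrence with h_3 = 1 and h_i = 0 for 0 ≤ i < 3:
h_4 = 172·1 + 111·0 + 188·0 + 171·0 = 172
h_5 = 172·172 + 111·1 + 188·0 + 171·0 = 255
h_6 = 172·255 + 111·172 + 188·1 + 171·0 = 164
h_7 = 172·164 + 111·255 + 188·172 + 171·1 = 188
h_8 = 172·188 + 111·164 + 188·255 + 171·172 = 148
h_9 = 172·148 + 111·188 + 188·164 + 171·255 = 185
Continuing the recurrence:
  h_10 = 20;  h_11 = 235;  h_12 = 72;  h_13 = 136;  h_14 = 136;  h_15 = 49
  h_16 = 220;  h_17 = 199;  h_18 = 236;  h_19 = 36;  h_20 = 156;  h_21 = 169
  h_22 = 68;  h_23 = 147;  h_24 = 144;  h_25 = 80;  h_26 = 144;  h_27 = 97
  h_28 = 140;  h_29 = 79;  h_30 = 52;  h_31 = 204;  h_32 = 36;  h_33 = 153
  h_34 = 244;  h_35 = 251;  h_36 = 216;  h_37 = 88;  h_38 = 24;  h_39 = 145
  h_40 = 188;  h_41 = 151;  h_42 = 124;  h_43 = 180;  h_44 = 44;  h_45 = 137
  h_46 = 36;  h_47 = 35;  h_48 = 32;  h_49 = 160;  h_50 = 32;  h_51 = 193
  h_52 = 108;  h_53 = 159;  h_54 = 196;  h_55 = 220;  h_56 = 180;  h_57 = 121
  h_58 = 212;  h_59 = 11;  h_60 = 104;  h_61 = 40;  h_62 = 168;  h_63 = 241
  h_64 = 156;  h_65 = 103;  h_66 = 12;  h_67 = 68;  h_68 = 188;  h_69 = 105
  h_70 = 4;  h_71 = 179;  h_72 = 176;  h_73 = 240;  h_74 = 176;  h_75 = 33
  h_76 = 76;  h_77 = 239;  h_78 = 84;  h_79 = 236;  h_80 = 68;  h_81 = 89
  h_82 = 180;  h_83 = 27;  h_84 = 248;  h_85 = 248;  h_86 = 56;  h_87 = 81
  h_88 = 124;  h_89 = 55;  h_90 = 156;  h_91 = 212;  h_92 = 76;  h_93 = 73
  h_94 = 228;  h_95 = 67;  h_96 = 64;  h_97 = 64;  h_98 = 64;  h_99 = 129
  h_100 = 44;  h_101 = 63;  h_102 = 228;  h_103 = 252;  h_104 = 212;  h_105 = 57
  h_106 = 148;  h_107 = 43;  h_108 = 136;  h_109 = 200;  h_110 = 200;  h_111 = 177
  h_112 = 92;  h_113 = 7;  h_114 = 44;  h_115 = 100;  h_116 = 220;  h_117 = 41
  h_118 = 196;  h_119 = 211;  h_120 = 208;  h_121 = 144;  h_122 = 208;  h_123 = 225
  h_124 = 12;  h_125 = 143;  h_126 = 116;  h_127 = 12;  h_128 = 100;  h_129 = 25
  h_130 = 116;  h_131 = 59;  h_132 = 24;  h_133 = 152;  h_134 = 88;  h_135 = 17
  h_136 = 60;  h_137 = 215;  h_138 = 188;  h_139 = 244;  h_140 = 108;  h_141 = 9
  h_142 = 164;  h_143 = 99;  h_144 = 96;  h_145 = 224;  h_146 = 96;  h_147 = 65
  h_148 = 236;  h_149 = 223
h_150 = 172·223 + 111·236 + 188·65 + 171·96 = 4
h_151 = 172·4 + 111·223 + 188·236 + 171·65 = 28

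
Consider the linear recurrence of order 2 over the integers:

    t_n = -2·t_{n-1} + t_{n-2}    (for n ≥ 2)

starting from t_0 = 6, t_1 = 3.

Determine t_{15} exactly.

100383

t_2 = -2·3 + 1·6 = 0
t_3 = -2·0 + 1·3 = 3
t_4 = -2·3 + 1·0 = -6
t_5 = -2·-6 + 1·3 = 15
t_6 = -2·15 + 1·-6 = -36
t_7 = -2·-36 + 1·15 = 87
t_8 = -2·87 + 1·-36 = -210
t_9 = -2·-210 + 1·87 = 507
t_10 = -2·507 + 1·-210 = -1224
t_11 = -2·-1224 + 1·507 = 2955
t_12 = -2·2955 + 1·-1224 = -7134
t_13 = -2·-7134 + 1·2955 = 17223
t_14 = -2·17223 + 1·-7134 = -41580
t_15 = -2·-41580 + 1·17223 = 100383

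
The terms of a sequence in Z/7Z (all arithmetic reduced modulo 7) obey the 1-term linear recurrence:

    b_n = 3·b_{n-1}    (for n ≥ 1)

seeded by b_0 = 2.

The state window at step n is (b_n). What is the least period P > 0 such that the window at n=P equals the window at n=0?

6

n=0: window = (2)
n=1: window = (6)
n=2: window = (4)
n=3: window = (5)
n=4: window = (1)
n=5: window = (3)
n=6: window = (2)
window at n=6 equals window at n=0 → period = 6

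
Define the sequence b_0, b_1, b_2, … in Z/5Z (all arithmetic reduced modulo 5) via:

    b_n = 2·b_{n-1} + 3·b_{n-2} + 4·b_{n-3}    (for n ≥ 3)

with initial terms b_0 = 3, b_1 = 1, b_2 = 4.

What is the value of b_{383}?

b_3 = 2·4 + 3·1 + 4·3 = 3
b_4 = 2·3 + 3·4 + 4·1 = 2
b_5 = 2·2 + 3·3 + 4·4 = 4
b_6 = 2·4 + 3·2 + 4·3 = 1
b_7 = 2·1 + 3·4 + 4·2 = 2
b_8 = 2·2 + 3·1 + 4·4 = 3
b_9 = 2·3 + 3·2 + 4·1 = 1
b_10 = 2·1 + 3·3 + 4·2 = 4
(b_8, b_9, b_10) = (3, 1, 4) = (b_0, b_1, b_2), so the sequence has period 8.
383 ≡ 7 (mod 8), hence b_383 = b_7 = 2.

2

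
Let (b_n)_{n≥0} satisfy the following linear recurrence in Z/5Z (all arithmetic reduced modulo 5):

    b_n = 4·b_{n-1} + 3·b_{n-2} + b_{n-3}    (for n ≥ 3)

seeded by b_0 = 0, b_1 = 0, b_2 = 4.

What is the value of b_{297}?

b_3 = 4·4 + 3·0 + 1·0 = 1
b_4 = 4·1 + 3·4 + 1·0 = 1
b_5 = 4·1 + 3·1 + 1·4 = 1
b_6 = 4·1 + 3·1 + 1·1 = 3
b_7 = 4·3 + 3·1 + 1·1 = 1
b_8 = 4·1 + 3·3 + 1·1 = 4
b_9 = 4·4 + 3·1 + 1·3 = 2
b_10 = 4·2 + 3·4 + 1·1 = 1
b_11 = 4·1 + 3·2 + 1·4 = 4
b_12 = 4·4 + 3·1 + 1·2 = 1
b_13 = 4·1 + 3·4 + 1·1 = 2
b_14 = 4·2 + 3·1 + 1·4 = 0
b_15 = 4·0 + 3·2 + 1·1 = 2
b_16 = 4·2 + 3·0 + 1·2 = 0
b_17 = 4·0 + 3·2 + 1·0 = 1
b_18 = 4·1 + 3·0 + 1·2 = 1
b_19 = 4·1 + 3·1 + 1·0 = 2
b_20 = 4·2 + 3·1 + 1·1 = 2
b_21 = 4·2 + 3·2 + 1·1 = 0
b_22 = 4·0 + 3·2 + 1·2 = 3
b_23 = 4·3 + 3·0 + 1·2 = 4
b_24 = 4·4 + 3·3 + 1·0 = 0
b_25 = 4·0 + 3·4 + 1·3 = 0
b_26 = 4·0 + 3·0 + 1·4 = 4
(b_24, b_25, b_26) = (0, 0, 4) = (b_0, b_1, b_2), so the sequence has period 24.
297 ≡ 9 (mod 24), hence b_297 = b_9 = 2.

2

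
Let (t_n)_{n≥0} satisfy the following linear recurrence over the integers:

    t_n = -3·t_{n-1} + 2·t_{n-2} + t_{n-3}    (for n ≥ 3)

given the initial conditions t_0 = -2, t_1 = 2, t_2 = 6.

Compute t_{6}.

744

t_3 = -3·6 + 2·2 + 1·-2 = -16
t_4 = -3·-16 + 2·6 + 1·2 = 62
t_5 = -3·62 + 2·-16 + 1·6 = -212
t_6 = -3·-212 + 2·62 + 1·-16 = 744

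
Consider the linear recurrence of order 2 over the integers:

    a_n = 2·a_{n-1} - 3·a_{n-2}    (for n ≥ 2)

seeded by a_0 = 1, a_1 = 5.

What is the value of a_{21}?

a_2 = 2·5 + -3·1 = 7
a_3 = 2·7 + -3·5 = -1
a_4 = 2·-1 + -3·7 = -23
a_5 = 2·-23 + -3·-1 = -43
a_6 = 2·-43 + -3·-23 = -17
a_7 = 2·-17 + -3·-43 = 95
a_8 = 2·95 + -3·-17 = 241
a_9 = 2·241 + -3·95 = 197
a_10 = 2·197 + -3·241 = -329
a_11 = 2·-329 + -3·197 = -1249
a_12 = 2·-1249 + -3·-329 = -1511
a_13 = 2·-1511 + -3·-1249 = 725
a_14 = 2·725 + -3·-1511 = 5983
a_15 = 2·5983 + -3·725 = 9791
a_16 = 2·9791 + -3·5983 = 1633
a_17 = 2·1633 + -3·9791 = -26107
a_18 = 2·-26107 + -3·1633 = -57113
a_19 = 2·-57113 + -3·-26107 = -35905
a_20 = 2·-35905 + -3·-57113 = 99529
a_21 = 2·99529 + -3·-35905 = 306773

306773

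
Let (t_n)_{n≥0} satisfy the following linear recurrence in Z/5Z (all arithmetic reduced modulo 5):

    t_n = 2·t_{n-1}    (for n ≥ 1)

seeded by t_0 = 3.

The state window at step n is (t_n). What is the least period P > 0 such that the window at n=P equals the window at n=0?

4

n=0: window = (3)
n=1: window = (1)
n=2: window = (2)
n=3: window = (4)
n=4: window = (3)
window at n=4 equals window at n=0 → period = 4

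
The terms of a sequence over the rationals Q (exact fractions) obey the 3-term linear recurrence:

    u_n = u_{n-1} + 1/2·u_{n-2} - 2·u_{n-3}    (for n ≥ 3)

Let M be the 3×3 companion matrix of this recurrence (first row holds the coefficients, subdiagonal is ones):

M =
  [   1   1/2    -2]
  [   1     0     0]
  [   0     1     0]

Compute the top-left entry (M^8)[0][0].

25/16

(M^8)[0][0] is the top entry after applying M 8 times to the unit state (1, 0, 0). Equivalently it is h_{10} for the auxiliary sequence (h_n) obeying the same recurrence with h_2 = 1 and h_i = 0 for 0 ≤ i < 2:
h_3 = 1·1 + 1/2·0 + -2·0 = 1
h_4 = 1·1 + 1/2·1 + -2·0 = 3/2
h_5 = 1·3/2 + 1/2·1 + -2·1 = 0
h_6 = 1·0 + 1/2·3/2 + -2·1 = -5/4
h_7 = 1·-5/4 + 1/2·0 + -2·3/2 = -17/4
h_8 = 1·-17/4 + 1/2·-5/4 + -2·0 = -39/8
h_9 = 1·-39/8 + 1/2·-17/4 + -2·-5/4 = -9/2
h_10 = 1·-9/2 + 1/2·-39/8 + -2·-17/4 = 25/16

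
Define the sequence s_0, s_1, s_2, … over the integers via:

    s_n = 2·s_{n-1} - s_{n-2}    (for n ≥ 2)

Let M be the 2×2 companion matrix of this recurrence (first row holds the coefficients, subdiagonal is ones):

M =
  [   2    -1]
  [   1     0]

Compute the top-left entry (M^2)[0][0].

3

(M^2)[0][0] is the top entry after applying M 2 times to the unit state (1, 0). Equivalently it is h_{3} for the auxiliary sequence (h_n) obeying the same recurrence with h_1 = 1 and h_i = 0 for 0 ≤ i < 1:
h_2 = 2·1 + -1·0 = 2
h_3 = 2·2 + -1·1 = 3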